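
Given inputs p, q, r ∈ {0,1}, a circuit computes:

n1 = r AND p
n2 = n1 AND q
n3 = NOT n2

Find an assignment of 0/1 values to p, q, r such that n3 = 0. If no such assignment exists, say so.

p=1, q=1, r=1

n3 = NOT n2 must be 0, so n2 = 1.
Check with p=1, q=1, r=1:
n1 = r AND p = 1 AND 1 = 1
n2 = n1 AND q = 1 AND 1 = 1
n3 = NOT n2 = NOT 1 = 0
So n3 = 0 as required.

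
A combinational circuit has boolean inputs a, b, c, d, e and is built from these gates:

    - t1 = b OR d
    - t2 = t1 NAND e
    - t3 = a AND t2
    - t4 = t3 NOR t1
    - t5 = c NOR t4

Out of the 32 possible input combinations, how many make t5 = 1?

14

t5 = c NOR t4 must be 1, so both c = 0 and t4 = 0.
t4 = t3 NOR t1 must be 0, so at least one of t3, t1 is 1.
Enumerating the 32 input combinations, 14 give t5 = 1 and 18 give t5 = 0.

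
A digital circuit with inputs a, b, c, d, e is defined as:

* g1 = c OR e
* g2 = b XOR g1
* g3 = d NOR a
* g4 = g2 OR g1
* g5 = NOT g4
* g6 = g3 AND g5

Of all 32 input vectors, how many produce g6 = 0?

g6 = g3 AND g5 must be 0, so at least one of g3, g5 is 0.
Enumerating the 32 input combinations, 31 give g6 = 0 and 1 give g6 = 1.

31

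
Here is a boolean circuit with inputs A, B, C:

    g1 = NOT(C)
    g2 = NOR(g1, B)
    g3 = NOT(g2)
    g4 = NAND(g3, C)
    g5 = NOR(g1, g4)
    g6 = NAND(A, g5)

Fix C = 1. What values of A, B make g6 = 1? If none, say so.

A=0, B=0

g6 = NAND(A, g5) must be 1, so at least one of A, g5 is 0.
Check with C = 1 and A=0, B=0:
g1 = NOT(C) = NOT 1 = 0
g2 = NOR(g1, B) = NOR(0, 0) = 1
g3 = NOT(g2) = NOT 1 = 0
g4 = NAND(g3, C) = NAND(0, 1) = 1
g5 = NOR(g1, g4) = NOR(0, 1) = 0
g6 = NAND(A, g5) = NAND(0, 0) = 1
So g6 = 1.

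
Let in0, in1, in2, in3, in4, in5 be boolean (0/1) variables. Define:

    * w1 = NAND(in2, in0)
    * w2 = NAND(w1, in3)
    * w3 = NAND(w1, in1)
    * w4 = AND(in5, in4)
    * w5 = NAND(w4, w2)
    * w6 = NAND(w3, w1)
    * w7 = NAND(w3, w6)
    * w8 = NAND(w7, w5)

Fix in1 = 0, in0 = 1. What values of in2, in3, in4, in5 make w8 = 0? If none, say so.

in2=0, in3=1, in4=1, in5=0

w8 = NAND(w7, w5) must be 0, so both w7 = 1 and w5 = 1.
Check with in1 = 0, in0 = 1 and in2=0, in3=1, in4=1, in5=0:
w1 = NAND(in2, in0) = NAND(0, 1) = 1
w2 = NAND(w1, in3) = NAND(1, 1) = 0
w3 = NAND(w1, in1) = NAND(1, 0) = 1
w4 = AND(in5, in4) = AND(0, 1) = 0
w5 = NAND(w4, w2) = NAND(0, 0) = 1
w6 = NAND(w3, w1) = NAND(1, 1) = 0
w7 = NAND(w3, w6) = NAND(1, 0) = 1
w8 = NAND(w7, w5) = NAND(1, 1) = 0
So w8 = 0.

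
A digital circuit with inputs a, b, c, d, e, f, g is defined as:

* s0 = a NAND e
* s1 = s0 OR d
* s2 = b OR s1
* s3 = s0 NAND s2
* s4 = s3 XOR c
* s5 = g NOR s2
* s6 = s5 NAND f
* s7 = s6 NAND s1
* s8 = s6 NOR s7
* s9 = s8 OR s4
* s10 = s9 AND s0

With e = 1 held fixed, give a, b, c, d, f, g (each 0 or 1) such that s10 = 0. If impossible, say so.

s10 = s9 AND s0 must be 0, so at least one of s9, s0 is 0.
Check with e = 1 and a=1, b=0, c=1, d=1, f=1, g=1:
s0 = a NAND e = 1 NAND 1 = 0
s1 = s0 OR d = 0 OR 1 = 1
s2 = b OR s1 = 0 OR 1 = 1
s3 = s0 NAND s2 = 0 NAND 1 = 1
s4 = s3 XOR c = 1 XOR 1 = 0
s5 = g NOR s2 = 1 NOR 1 = 0
s6 = s5 NAND f = 0 NAND 1 = 1
s7 = s6 NAND s1 = 1 NAND 1 = 0
s8 = s6 NOR s7 = 1 NOR 0 = 0
s9 = s8 OR s4 = 0 OR 0 = 0
s10 = s9 AND s0 = 0 AND 0 = 0
So s10 = 0.

a=1 b=0 c=1 d=1 f=1 g=1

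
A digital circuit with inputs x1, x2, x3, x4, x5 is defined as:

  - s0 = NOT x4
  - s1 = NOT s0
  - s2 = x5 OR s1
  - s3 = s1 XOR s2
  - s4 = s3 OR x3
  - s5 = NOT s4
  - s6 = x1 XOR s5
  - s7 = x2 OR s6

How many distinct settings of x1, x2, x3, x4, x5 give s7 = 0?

8

s7 = x2 OR s6 must be 0, so both x2 = 0 and s6 = 0.
s6 = x1 XOR s5 must be 0, so x1 and s5 are equal.
Enumerating the 32 input combinations, 8 give s7 = 0 and 24 give s7 = 1.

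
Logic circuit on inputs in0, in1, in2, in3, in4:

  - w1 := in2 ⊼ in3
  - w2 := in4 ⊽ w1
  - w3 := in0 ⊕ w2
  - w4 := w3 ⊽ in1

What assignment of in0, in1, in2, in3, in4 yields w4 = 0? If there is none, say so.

w4 = w3 ⊽ in1 must be 0, so at least one of w3, in1 is 1.
Check with in0=0, in1=1, in2=0, in3=1, in4=0:
w1 = in2 ⊼ in3 = 0 ⊼ 1 = 1
w2 = in4 ⊽ w1 = 0 ⊽ 1 = 0
w3 = in0 ⊕ w2 = 0 ⊕ 0 = 0
w4 = w3 ⊽ in1 = 0 ⊽ 1 = 0
So w4 = 0 as required.

in0=0, in1=1, in2=0, in3=1, in4=0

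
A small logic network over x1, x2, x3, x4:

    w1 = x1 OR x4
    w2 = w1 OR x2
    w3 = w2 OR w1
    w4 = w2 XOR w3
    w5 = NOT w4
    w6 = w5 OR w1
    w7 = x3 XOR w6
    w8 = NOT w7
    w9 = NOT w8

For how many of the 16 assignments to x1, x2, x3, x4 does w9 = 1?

w9 = NOT w8 must be 1, so w8 = 0.
w8 = NOT w7 must be 0, so w7 = 1.
w7 = x3 XOR w6 must be 1, so x3 and w6 differ.
Enumerating the 16 input combinations, 8 give w9 = 1 and 8 give w9 = 0.

8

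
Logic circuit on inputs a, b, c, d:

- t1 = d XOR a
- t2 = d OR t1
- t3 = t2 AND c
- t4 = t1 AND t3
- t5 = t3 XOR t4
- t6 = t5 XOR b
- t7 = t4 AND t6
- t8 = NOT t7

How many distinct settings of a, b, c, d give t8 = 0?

t8 = NOT t7 must be 0, so t7 = 1.
Satisfying assignments:
  a=0, b=1, c=1, d=1
  a=1, b=1, c=1, d=0

2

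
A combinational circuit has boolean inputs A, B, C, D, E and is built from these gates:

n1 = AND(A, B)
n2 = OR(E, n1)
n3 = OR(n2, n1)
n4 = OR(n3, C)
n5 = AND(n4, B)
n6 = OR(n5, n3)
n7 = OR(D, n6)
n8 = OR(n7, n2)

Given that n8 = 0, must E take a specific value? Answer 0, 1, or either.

0

n8 = OR(n7, n2) must be 0, so both n7 = 0 and n2 = 0.
n7 = OR(D, n6) must be 0, so both D = 0 and n6 = 0.
n2 = OR(E, n1) must be 0, so both E = 0 and n1 = 0.
Every assignment with n8 = 0 has E = 0; there are 5 such assignment(s).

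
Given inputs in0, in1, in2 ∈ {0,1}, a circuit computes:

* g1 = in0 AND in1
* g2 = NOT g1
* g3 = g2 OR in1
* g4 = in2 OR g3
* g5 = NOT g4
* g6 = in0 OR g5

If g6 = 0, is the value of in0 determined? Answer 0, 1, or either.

g6 = in0 OR g5 must be 0, so both in0 = 0 and g5 = 0.
g5 = NOT g4 must be 0, so g4 = 1.
g4 = in2 OR g3 must be 1, so at least one of in2, g3 is 1.
Every assignment with g6 = 0 has in0 = 0; there are 4 such assignment(s).
  in0=0, in1=0, in2=0
  in0=0, in1=0, in2=1
  in0=0, in1=1, in2=0
  in0=0, in1=1, in2=1

0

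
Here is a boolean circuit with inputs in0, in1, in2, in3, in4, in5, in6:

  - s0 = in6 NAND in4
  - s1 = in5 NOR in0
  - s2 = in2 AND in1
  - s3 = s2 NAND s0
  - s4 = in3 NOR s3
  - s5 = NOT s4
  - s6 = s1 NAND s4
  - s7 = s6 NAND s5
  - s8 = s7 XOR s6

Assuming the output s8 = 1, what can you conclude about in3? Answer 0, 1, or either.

either

Both values of in3 occur among assignments with s8 = 1:
  in3=0: in0=0, in1=0, in2=0, in3=0, in4=0, in5=0, in6=0
  in3=1: in0=0, in1=0, in2=0, in3=1, in4=0, in5=0, in6=0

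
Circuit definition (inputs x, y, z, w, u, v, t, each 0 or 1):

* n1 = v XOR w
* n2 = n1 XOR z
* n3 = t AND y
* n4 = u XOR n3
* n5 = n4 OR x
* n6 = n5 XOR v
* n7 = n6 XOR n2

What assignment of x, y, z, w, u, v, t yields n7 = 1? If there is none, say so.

n7 = n6 XOR n2 must be 1, so n6 and n2 differ.
Check with x=0, y=0, z=0, w=1, u=0, v=1, t=0:
n1 = v XOR w = 1 XOR 1 = 0
n2 = n1 XOR z = 0 XOR 0 = 0
n3 = t AND y = 0 AND 0 = 0
n4 = u XOR n3 = 0 XOR 0 = 0
n5 = n4 OR x = 0 OR 0 = 0
n6 = n5 XOR v = 0 XOR 1 = 1
n7 = n6 XOR n2 = 1 XOR 0 = 1
So n7 = 1 as required.

x=0, y=0, z=0, w=1, u=0, v=1, t=0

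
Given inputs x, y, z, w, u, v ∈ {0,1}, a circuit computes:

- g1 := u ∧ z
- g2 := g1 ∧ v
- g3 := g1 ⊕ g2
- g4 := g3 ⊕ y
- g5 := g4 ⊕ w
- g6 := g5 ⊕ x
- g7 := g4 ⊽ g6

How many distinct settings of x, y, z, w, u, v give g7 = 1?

16

g7 = g4 ⊽ g6 must be 1, so both g4 = 0 and g6 = 0.
Enumerating the 64 input combinations, 16 give g7 = 1 and 48 give g7 = 0.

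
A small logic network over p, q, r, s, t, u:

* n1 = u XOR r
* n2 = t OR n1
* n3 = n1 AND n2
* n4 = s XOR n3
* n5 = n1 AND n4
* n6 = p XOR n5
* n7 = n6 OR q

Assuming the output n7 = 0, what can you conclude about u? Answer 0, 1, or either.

Both values of u occur among assignments with n7 = 0:
  u=0: p=0, q=0, r=0, s=0, t=0, u=0
  u=1: p=0, q=0, r=0, s=1, t=0, u=1

either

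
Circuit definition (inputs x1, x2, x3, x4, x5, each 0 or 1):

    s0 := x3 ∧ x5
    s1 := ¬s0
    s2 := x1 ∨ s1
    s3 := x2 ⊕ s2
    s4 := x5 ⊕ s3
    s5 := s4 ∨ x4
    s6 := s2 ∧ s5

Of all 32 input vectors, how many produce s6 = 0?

s6 = s2 ∧ s5 must be 0, so at least one of s2, s5 is 0.
Enumerating the 32 input combinations, 11 give s6 = 0 and 21 give s6 = 1.

11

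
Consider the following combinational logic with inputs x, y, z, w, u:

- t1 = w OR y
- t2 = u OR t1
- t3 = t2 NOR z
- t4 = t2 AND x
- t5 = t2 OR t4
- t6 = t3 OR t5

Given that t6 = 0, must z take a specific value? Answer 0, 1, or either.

1

t6 = t3 OR t5 must be 0, so both t3 = 0 and t5 = 0.
Every assignment with t6 = 0 has z = 1; there are 2 such assignment(s).
  x=0, y=0, z=1, w=0, u=0
  x=1, y=0, z=1, w=0, u=0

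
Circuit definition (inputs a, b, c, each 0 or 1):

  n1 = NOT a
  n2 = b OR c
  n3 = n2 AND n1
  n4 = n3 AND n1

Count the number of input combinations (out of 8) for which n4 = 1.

n4 = n3 AND n1 must be 1, so both n3 = 1 and n1 = 1.
n3 = n2 AND n1 must be 1, so both n2 = 1 and n1 = 1.
n1 = NOT a must be 1, so a = 0.
Satisfying assignments:
  a=0, b=0, c=1
  a=0, b=1, c=0
  a=0, b=1, c=1

3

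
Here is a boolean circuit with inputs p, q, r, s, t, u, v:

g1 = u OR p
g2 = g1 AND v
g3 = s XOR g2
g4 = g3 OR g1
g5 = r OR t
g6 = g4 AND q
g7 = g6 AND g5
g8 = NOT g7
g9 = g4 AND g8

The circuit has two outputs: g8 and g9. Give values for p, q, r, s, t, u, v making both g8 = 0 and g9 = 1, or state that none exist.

Across all 128 input combinations, none give both g8 = 0 and g9 = 1.

no solution exists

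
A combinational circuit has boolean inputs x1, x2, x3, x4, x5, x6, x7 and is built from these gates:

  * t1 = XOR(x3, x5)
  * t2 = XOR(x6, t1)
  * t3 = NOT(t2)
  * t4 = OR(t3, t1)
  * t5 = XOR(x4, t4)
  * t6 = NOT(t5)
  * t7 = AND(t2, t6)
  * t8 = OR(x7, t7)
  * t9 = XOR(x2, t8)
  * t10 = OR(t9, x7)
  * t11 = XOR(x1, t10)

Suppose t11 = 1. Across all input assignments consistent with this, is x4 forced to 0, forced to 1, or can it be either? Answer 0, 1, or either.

Both values of x4 occur among assignments with t11 = 1:
  x4=0: x1=0, x2=0, x3=0, x4=0, x5=0, x6=0, x7=1
  x4=1: x1=0, x2=0, x3=0, x4=1, x5=0, x6=0, x7=1

either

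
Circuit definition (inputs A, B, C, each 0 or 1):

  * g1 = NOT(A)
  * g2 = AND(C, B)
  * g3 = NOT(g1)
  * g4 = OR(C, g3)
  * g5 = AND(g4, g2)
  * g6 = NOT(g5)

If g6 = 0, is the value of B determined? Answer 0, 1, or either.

1

g6 = NOT(g5) must be 0, so g5 = 1.
g5 = AND(g4, g2) must be 1, so both g4 = 1 and g2 = 1.
g4 = OR(C, g3) must be 1, so at least one of C, g3 is 1.
Every assignment with g6 = 0 has B = 1; there are 2 such assignment(s).
  A=0, B=1, C=1
  A=1, B=1, C=1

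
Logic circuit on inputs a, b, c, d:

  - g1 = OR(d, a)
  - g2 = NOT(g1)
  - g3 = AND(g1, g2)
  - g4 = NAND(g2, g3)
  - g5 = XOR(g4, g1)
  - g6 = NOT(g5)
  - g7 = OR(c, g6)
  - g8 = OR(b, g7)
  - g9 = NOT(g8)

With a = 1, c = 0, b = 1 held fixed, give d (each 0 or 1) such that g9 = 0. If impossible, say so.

d=0

Check with a = 1, c = 0, b = 1 and d=0:
g1 = OR(d, a) = OR(0, 1) = 1
g2 = NOT(g1) = NOT 1 = 0
g3 = AND(g1, g2) = AND(1, 0) = 0
g4 = NAND(g2, g3) = NAND(0, 0) = 1
g5 = XOR(g4, g1) = XOR(1, 1) = 0
g6 = NOT(g5) = NOT 0 = 1
g7 = OR(c, g6) = OR(0, 1) = 1
g8 = OR(b, g7) = OR(1, 1) = 1
g9 = NOT(g8) = NOT 1 = 0
So g9 = 0.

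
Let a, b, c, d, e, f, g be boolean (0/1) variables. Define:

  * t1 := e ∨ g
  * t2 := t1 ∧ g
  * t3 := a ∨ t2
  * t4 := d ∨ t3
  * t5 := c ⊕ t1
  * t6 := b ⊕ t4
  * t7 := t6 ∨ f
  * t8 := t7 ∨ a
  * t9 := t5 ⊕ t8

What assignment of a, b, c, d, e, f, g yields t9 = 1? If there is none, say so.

a=0, b=1, c=0, d=1, e=1, f=0, g=0

Check with a=0, b=1, c=0, d=1, e=1, f=0, g=0:
t1 = e ∨ g = 1 ∨ 0 = 1
t2 = t1 ∧ g = 1 ∧ 0 = 0
t3 = a ∨ t2 = 0 ∨ 0 = 0
t4 = d ∨ t3 = 1 ∨ 0 = 1
t5 = c ⊕ t1 = 0 ⊕ 1 = 1
t6 = b ⊕ t4 = 1 ⊕ 1 = 0
t7 = t6 ∨ f = 0 ∨ 0 = 0
t8 = t7 ∨ a = 0 ∨ 0 = 0
t9 = t5 ⊕ t8 = 1 ⊕ 0 = 1
So t9 = 1 as required.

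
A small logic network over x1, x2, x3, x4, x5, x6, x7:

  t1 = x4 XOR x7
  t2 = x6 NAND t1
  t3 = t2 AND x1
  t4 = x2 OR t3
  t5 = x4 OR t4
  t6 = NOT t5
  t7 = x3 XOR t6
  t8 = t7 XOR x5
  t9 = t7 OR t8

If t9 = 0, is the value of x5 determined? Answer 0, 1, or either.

t9 = t7 OR t8 must be 0, so both t7 = 0 and t8 = 0.
t7 = x3 XOR t6 must be 0, so x3 and t6 are equal.
t8 = t7 XOR x5 must be 0, so t7 and x5 are equal.
Every assignment with t9 = 0 has x5 = 0; there are 32 such assignment(s).

0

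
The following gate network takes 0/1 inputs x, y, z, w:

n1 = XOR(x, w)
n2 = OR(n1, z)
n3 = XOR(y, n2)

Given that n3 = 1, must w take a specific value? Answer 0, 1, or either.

Both values of w occur among assignments with n3 = 1:
  w=0: x=0, y=0, z=1, w=0
  w=1: x=0, y=0, z=0, w=1

either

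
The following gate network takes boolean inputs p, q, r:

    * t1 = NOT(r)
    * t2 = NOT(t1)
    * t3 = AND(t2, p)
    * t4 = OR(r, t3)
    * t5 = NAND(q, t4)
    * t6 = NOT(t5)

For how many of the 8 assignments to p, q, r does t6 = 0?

t6 = NOT(t5) must be 0, so t5 = 1.
Satisfying assignments:
  p=0, q=0, r=0
  p=0, q=0, r=1
  p=0, q=1, r=0
  p=1, q=0, r=0
  p=1, q=0, r=1
  p=1, q=1, r=0

6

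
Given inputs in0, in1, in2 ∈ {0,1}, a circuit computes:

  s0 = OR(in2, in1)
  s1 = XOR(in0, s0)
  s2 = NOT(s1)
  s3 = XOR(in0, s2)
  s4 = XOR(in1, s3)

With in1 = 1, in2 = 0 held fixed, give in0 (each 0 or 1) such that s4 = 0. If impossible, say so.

no solution exists

With in1 = 1, in2 = 0 fixed, none of the 2 settings of in0 give s4 = 0.
For example, with in0=1:
s0 = OR(in2, in1) = OR(0, 1) = 1
s1 = XOR(in0, s0) = XOR(1, 1) = 0
s2 = NOT(s1) = NOT 0 = 1
s3 = XOR(in0, s2) = XOR(1, 1) = 0
s4 = XOR(in1, s3) = XOR(1, 0) = 1
giving s4 = 1 ≠ 0.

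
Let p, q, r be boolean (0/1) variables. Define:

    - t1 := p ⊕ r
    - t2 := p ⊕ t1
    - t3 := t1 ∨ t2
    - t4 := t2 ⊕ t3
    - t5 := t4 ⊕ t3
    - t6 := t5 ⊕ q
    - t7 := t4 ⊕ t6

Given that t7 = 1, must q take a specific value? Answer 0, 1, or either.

Both values of q occur among assignments with t7 = 1:
  q=0: p=0, q=0, r=1
  q=1: p=0, q=1, r=0

either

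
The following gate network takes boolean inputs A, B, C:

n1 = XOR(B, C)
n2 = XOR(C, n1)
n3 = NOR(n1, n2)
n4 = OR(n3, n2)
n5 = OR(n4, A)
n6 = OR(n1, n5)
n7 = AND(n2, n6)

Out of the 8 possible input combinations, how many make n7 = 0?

4

n7 = AND(n2, n6) must be 0, so at least one of n2, n6 is 0.
Enumerating the 8 input combinations, 4 give n7 = 0 and 4 give n7 = 1.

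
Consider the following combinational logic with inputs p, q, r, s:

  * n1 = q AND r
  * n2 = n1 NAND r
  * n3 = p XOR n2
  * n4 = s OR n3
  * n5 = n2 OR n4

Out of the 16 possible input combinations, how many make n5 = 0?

n5 = n2 OR n4 must be 0, so both n2 = 0 and n4 = 0.
n2 = n1 NAND r must be 0, so both n1 = 1 and r = 1.
Satisfying assignments:
  p=0, q=1, r=1, s=0

1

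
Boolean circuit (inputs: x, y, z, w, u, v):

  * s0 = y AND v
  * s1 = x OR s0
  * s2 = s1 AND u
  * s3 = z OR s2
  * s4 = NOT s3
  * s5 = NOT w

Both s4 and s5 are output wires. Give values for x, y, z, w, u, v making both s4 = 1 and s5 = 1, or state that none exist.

Check with x=1 y=1 z=0 w=0 u=0 v=0:
s0 = y AND v = 1 AND 0 = 0
s1 = x OR s0 = 1 OR 0 = 1
s2 = s1 AND u = 1 AND 0 = 0
s3 = z OR s2 = 0 OR 0 = 0
s4 = NOT s3 = NOT 0 = 1
s5 = NOT w = NOT 0 = 1
So s4 = 1 and s5 = 1.

x=1 y=1 z=0 w=0 u=0 v=0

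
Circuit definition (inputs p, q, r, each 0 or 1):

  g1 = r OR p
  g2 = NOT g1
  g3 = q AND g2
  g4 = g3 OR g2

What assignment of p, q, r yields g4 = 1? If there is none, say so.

Check with p=0, q=1, r=0:
g1 = r OR p = 0 OR 0 = 0
g2 = NOT g1 = NOT 0 = 1
g3 = q AND g2 = 1 AND 1 = 1
g4 = g3 OR g2 = 1 OR 1 = 1
So g4 = 1 as required.

p=0, q=1, r=0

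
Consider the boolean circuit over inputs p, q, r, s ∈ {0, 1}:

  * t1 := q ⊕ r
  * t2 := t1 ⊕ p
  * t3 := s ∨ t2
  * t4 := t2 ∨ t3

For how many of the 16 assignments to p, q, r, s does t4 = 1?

12

t4 = t2 ∨ t3 must be 1, so at least one of t2, t3 is 1.
Enumerating the 16 input combinations, 12 give t4 = 1 and 4 give t4 = 0.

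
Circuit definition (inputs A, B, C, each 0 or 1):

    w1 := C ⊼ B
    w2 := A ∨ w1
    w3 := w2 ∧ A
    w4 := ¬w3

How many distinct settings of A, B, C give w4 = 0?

w4 = ¬w3 must be 0, so w3 = 1.
w3 = w2 ∧ A must be 1, so both w2 = 1 and A = 1.
w2 = A ∨ w1 must be 1, so at least one of A, w1 is 1.
Satisfying assignments:
  A=1, B=0, C=0
  A=1, B=0, C=1
  A=1, B=1, C=0
  A=1, B=1, C=1

4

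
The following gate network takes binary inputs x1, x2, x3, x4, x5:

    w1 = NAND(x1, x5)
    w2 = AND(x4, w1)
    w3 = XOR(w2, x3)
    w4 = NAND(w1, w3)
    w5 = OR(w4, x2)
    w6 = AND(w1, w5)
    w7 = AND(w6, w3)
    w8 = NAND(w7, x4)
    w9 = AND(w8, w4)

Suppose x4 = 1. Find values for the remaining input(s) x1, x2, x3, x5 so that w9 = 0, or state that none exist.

w9 = AND(w8, w4) must be 0, so at least one of w8, w4 is 0.
Check with x4 = 1 and x1=0, x2=1, x3=0, x5=0:
w1 = NAND(x1, x5) = NAND(0, 0) = 1
w2 = AND(x4, w1) = AND(1, 1) = 1
w3 = XOR(w2, x3) = XOR(1, 0) = 1
w4 = NAND(w1, w3) = NAND(1, 1) = 0
w5 = OR(w4, x2) = OR(0, 1) = 1
w6 = AND(w1, w5) = AND(1, 1) = 1
w7 = AND(w6, w3) = AND(1, 1) = 1
w8 = NAND(w7, x4) = NAND(1, 1) = 0
w9 = AND(w8, w4) = AND(0, 0) = 0
So w9 = 0.

x1=0, x2=1, x3=0, x5=0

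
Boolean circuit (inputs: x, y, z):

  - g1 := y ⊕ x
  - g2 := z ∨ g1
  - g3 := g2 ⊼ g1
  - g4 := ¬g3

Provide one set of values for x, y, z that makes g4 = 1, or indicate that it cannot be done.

g4 = ¬g3 must be 1, so g3 = 0.
g3 = g2 ⊼ g1 must be 0, so both g2 = 1 and g1 = 1.
Check with x=1, y=0, z=1:
g1 = y ⊕ x = 0 ⊕ 1 = 1
g2 = z ∨ g1 = 1 ∨ 1 = 1
g3 = g2 ⊼ g1 = 1 ⊼ 1 = 0
g4 = ¬g3 = ¬0 = 1
So g4 = 1 as required.

x=1, y=0, z=1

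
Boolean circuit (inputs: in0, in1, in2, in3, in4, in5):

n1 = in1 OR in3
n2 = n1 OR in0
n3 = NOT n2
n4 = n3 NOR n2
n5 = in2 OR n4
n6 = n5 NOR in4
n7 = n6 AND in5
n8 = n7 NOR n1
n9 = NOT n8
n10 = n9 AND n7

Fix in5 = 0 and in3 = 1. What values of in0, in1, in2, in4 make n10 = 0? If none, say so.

n10 = n9 AND n7 must be 0, so at least one of n9, n7 is 0.
Check with in5 = 0 and in3 = 1 and in0=1, in1=0, in2=0, in4=0:
n1 = in1 OR in3 = 0 OR 1 = 1
n2 = n1 OR in0 = 1 OR 1 = 1
n3 = NOT n2 = NOT 1 = 0
n4 = n3 NOR n2 = 0 NOR 1 = 0
n5 = in2 OR n4 = 0 OR 0 = 0
n6 = n5 NOR in4 = 0 NOR 0 = 1
n7 = n6 AND in5 = 1 AND 0 = 0
n8 = n7 NOR n1 = 0 NOR 1 = 0
n9 = NOT n8 = NOT 0 = 1
n10 = n9 AND n7 = 1 AND 0 = 0
So n10 = 0.

in0=1, in1=0, in2=0, in4=0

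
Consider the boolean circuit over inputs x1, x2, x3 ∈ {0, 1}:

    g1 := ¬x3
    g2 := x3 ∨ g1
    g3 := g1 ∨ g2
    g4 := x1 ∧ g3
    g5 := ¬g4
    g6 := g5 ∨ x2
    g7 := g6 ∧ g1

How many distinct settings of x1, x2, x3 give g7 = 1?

g7 = g6 ∧ g1 must be 1, so both g6 = 1 and g1 = 1.
g6 = g5 ∨ x2 must be 1, so at least one of g5, x2 is 1.
Enumerating the 8 input combinations, 3 give g7 = 1 and 5 give g7 = 0.

3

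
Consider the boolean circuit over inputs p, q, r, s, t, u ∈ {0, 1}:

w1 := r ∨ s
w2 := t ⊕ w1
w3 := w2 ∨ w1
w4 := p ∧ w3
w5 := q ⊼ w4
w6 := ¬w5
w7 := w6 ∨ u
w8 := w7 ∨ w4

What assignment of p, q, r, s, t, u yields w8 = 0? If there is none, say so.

w8 = w7 ∨ w4 must be 0, so both w7 = 0 and w4 = 0.
Check with p=0 q=1 r=1 s=0 t=0 u=0:
w1 = r ∨ s = 1 ∨ 0 = 1
w2 = t ⊕ w1 = 0 ⊕ 1 = 1
w3 = w2 ∨ w1 = 1 ∨ 1 = 1
w4 = p ∧ w3 = 0 ∧ 1 = 0
w5 = q ⊼ w4 = 1 ⊼ 0 = 1
w6 = ¬w5 = ¬1 = 0
w7 = w6 ∨ u = 0 ∨ 0 = 0
w8 = w7 ∨ w4 = 0 ∨ 0 = 0
So w8 = 0 as required.

p=0 q=1 r=1 s=0 t=0 u=0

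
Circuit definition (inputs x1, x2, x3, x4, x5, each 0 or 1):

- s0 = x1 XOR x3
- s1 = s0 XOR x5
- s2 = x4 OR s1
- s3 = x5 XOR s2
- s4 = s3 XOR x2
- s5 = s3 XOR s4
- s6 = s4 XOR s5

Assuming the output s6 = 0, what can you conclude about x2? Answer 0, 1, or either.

either

Both values of x2 occur among assignments with s6 = 0:
  x2=0: x1=0, x2=0, x3=0, x4=0, x5=0
  x2=1: x1=0, x2=1, x3=0, x4=0, x5=0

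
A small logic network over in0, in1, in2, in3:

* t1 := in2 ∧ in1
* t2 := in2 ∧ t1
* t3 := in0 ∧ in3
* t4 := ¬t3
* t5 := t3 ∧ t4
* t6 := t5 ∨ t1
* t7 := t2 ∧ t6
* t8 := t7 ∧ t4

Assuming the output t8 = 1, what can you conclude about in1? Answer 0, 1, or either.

1

t8 = t7 ∧ t4 must be 1, so both t7 = 1 and t4 = 1.
Every assignment with t8 = 1 has in1 = 1; there are 3 such assignment(s).
  in0=0, in1=1, in2=1, in3=0
  in0=0, in1=1, in2=1, in3=1
  in0=1, in1=1, in2=1, in3=0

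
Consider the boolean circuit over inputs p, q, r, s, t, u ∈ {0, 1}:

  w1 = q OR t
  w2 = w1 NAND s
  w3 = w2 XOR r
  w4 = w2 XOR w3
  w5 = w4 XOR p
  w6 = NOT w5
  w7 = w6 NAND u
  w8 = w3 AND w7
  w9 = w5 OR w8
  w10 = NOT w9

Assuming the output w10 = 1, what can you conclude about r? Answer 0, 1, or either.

Both values of r occur among assignments with w10 = 1:
  r=0: p=0, q=0, r=0, s=0, t=0, u=1
  r=1: p=1, q=0, r=1, s=0, t=0, u=0

either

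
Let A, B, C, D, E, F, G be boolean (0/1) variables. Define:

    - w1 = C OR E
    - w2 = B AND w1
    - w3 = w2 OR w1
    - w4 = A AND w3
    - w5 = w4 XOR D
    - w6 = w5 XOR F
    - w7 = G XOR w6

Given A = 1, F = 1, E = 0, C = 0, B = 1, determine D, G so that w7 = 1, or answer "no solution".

D=0 G=0

w7 = G XOR w6 must be 1, so G and w6 differ.
Check with A = 1, F = 1, E = 0, C = 0, B = 1 and D=0, G=0:
w1 = C OR E = 0 OR 0 = 0
w2 = B AND w1 = 1 AND 0 = 0
w3 = w2 OR w1 = 0 OR 0 = 0
w4 = A AND w3 = 1 AND 0 = 0
w5 = w4 XOR D = 0 XOR 0 = 0
w6 = w5 XOR F = 0 XOR 1 = 1
w7 = G XOR w6 = 0 XOR 1 = 1
So w7 = 1.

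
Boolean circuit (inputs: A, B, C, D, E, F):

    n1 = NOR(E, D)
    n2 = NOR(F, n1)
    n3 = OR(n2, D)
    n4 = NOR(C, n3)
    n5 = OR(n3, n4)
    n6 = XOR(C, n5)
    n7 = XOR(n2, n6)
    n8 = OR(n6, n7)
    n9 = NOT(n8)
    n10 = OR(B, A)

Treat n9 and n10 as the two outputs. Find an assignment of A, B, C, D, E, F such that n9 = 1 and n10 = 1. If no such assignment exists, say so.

Check with A=1 B=1 C=1 D=1 E=1 F=1:
n1 = NOR(E, D) = NOR(1, 1) = 0
n2 = NOR(F, n1) = NOR(1, 0) = 0
n3 = OR(n2, D) = OR(0, 1) = 1
n4 = NOR(C, n3) = NOR(1, 1) = 0
n5 = OR(n3, n4) = OR(1, 0) = 1
n6 = XOR(C, n5) = XOR(1, 1) = 0
n7 = XOR(n2, n6) = XOR(0, 0) = 0
n8 = OR(n6, n7) = OR(0, 0) = 0
n9 = NOT(n8) = NOT 0 = 1
n10 = OR(B, A) = OR(1, 1) = 1
So n9 = 1 and n10 = 1.

A=1 B=1 C=1 D=1 E=1 F=1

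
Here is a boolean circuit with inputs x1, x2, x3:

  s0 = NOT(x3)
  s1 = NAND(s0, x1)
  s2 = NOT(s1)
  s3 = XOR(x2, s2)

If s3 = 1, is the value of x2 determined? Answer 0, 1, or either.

either

Both values of x2 occur among assignments with s3 = 1:
  x2=0: x1=1, x2=0, x3=0
  x2=1: x1=0, x2=1, x3=0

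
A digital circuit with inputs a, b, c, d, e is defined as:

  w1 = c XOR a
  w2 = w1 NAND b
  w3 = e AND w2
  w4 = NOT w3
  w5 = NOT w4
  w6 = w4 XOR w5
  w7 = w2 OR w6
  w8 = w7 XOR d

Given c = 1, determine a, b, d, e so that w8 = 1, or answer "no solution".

w8 = w7 XOR d must be 1, so w7 and d differ.
Check with c = 1 and a=0, b=0, d=0, e=0:
w1 = c XOR a = 1 XOR 0 = 1
w2 = w1 NAND b = 1 NAND 0 = 1
w3 = e AND w2 = 0 AND 1 = 0
w4 = NOT w3 = NOT 0 = 1
w5 = NOT w4 = NOT 1 = 0
w6 = w4 XOR w5 = 1 XOR 0 = 1
w7 = w2 OR w6 = 1 OR 1 = 1
w8 = w7 XOR d = 1 XOR 0 = 1
So w8 = 1.

a=0, b=0, d=0, e=0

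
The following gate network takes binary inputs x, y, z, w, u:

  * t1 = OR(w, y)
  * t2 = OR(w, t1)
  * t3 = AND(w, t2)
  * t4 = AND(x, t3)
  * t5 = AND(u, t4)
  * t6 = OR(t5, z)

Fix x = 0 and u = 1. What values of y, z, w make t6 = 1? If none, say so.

y=0 z=1 w=1

t6 = OR(t5, z) must be 1, so at least one of t5, z is 1.
Check with x = 0 and u = 1 and y=0, z=1, w=1:
t1 = OR(w, y) = OR(1, 0) = 1
t2 = OR(w, t1) = OR(1, 1) = 1
t3 = AND(w, t2) = AND(1, 1) = 1
t4 = AND(x, t3) = AND(0, 1) = 0
t5 = AND(u, t4) = AND(1, 0) = 0
t6 = OR(t5, z) = OR(0, 1) = 1
So t6 = 1.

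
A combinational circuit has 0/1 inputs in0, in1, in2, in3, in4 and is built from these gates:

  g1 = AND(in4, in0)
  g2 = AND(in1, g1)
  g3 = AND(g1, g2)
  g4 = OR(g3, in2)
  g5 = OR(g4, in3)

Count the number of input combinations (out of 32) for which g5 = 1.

25

g5 = OR(g4, in3) must be 1, so at least one of g4, in3 is 1.
Enumerating the 32 input combinations, 25 give g5 = 1 and 7 give g5 = 0.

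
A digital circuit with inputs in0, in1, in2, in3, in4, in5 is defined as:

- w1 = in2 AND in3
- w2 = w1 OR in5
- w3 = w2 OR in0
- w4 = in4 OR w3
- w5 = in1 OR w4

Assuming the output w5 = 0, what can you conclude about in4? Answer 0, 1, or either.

0

w5 = in1 OR w4 must be 0, so both in1 = 0 and w4 = 0.
Every assignment with w5 = 0 has in4 = 0; there are 3 such assignment(s).
  in0=0, in1=0, in2=0, in3=0, in4=0, in5=0
  in0=0, in1=0, in2=0, in3=1, in4=0, in5=0
  in0=0, in1=0, in2=1, in3=0, in4=0, in5=0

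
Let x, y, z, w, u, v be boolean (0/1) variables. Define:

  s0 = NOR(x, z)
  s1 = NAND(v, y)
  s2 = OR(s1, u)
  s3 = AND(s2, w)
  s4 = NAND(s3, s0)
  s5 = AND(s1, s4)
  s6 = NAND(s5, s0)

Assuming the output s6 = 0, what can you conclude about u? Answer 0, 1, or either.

either

Both values of u occur among assignments with s6 = 0:
  u=0: x=0, y=0, z=0, w=0, u=0, v=0
  u=1: x=0, y=0, z=0, w=0, u=1, v=0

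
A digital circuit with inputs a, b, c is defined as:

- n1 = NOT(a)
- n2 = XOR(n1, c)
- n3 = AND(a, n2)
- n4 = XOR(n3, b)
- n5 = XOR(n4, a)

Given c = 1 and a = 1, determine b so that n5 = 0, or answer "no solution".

n5 = XOR(n4, a) must be 0, so n4 and a are equal.
Check with c = 1 and a = 1 and b=0:
n1 = NOT(a) = NOT 1 = 0
n2 = XOR(n1, c) = XOR(0, 1) = 1
n3 = AND(a, n2) = AND(1, 1) = 1
n4 = XOR(n3, b) = XOR(1, 0) = 1
n5 = XOR(n4, a) = XOR(1, 1) = 0
So n5 = 0.

b=0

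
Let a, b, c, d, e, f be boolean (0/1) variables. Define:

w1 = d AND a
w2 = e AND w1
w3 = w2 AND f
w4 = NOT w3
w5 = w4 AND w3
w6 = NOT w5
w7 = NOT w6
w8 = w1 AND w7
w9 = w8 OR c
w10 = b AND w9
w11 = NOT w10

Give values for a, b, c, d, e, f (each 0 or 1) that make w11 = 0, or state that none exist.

w11 = NOT w10 must be 0, so w10 = 1.
w10 = b AND w9 must be 1, so both b = 1 and w9 = 1.
Check with a=0, b=1, c=1, d=1, e=0, f=0:
w1 = d AND a = 1 AND 0 = 0
w2 = e AND w1 = 0 AND 0 = 0
w3 = w2 AND f = 0 AND 0 = 0
w4 = NOT w3 = NOT 0 = 1
w5 = w4 AND w3 = 1 AND 0 = 0
w6 = NOT w5 = NOT 0 = 1
w7 = NOT w6 = NOT 1 = 0
w8 = w1 AND w7 = 0 AND 0 = 0
w9 = w8 OR c = 0 OR 1 = 1
w10 = b AND w9 = 1 AND 1 = 1
w11 = NOT w10 = NOT 1 = 0
So w11 = 0 as required.

a=0, b=1, c=1, d=1, e=0, f=0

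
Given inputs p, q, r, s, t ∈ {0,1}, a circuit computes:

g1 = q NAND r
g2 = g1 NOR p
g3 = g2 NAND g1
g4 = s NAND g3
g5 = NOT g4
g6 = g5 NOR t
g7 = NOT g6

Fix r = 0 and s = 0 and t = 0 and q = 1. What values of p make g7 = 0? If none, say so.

p=0

Check with r = 0 and s = 0 and t = 0 and q = 1 and p=0:
g1 = q NAND r = 1 NAND 0 = 1
g2 = g1 NOR p = 1 NOR 0 = 0
g3 = g2 NAND g1 = 0 NAND 1 = 1
g4 = s NAND g3 = 0 NAND 1 = 1
g5 = NOT g4 = NOT 1 = 0
g6 = g5 NOR t = 0 NOR 0 = 1
g7 = NOT g6 = NOT 1 = 0
So g7 = 0.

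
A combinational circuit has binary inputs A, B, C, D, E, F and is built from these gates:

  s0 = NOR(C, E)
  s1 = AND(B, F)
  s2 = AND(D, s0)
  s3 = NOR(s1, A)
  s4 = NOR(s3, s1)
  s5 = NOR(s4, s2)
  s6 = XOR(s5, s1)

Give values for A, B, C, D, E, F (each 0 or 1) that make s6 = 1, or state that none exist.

s6 = XOR(s5, s1) must be 1, so s5 and s1 differ.
Check with A=0 B=1 C=1 D=0 E=1 F=0:
s0 = NOR(C, E) = NOR(1, 1) = 0
s1 = AND(B, F) = AND(1, 0) = 0
s2 = AND(D, s0) = AND(0, 0) = 0
s3 = NOR(s1, A) = NOR(0, 0) = 1
s4 = NOR(s3, s1) = NOR(1, 0) = 0
s5 = NOR(s4, s2) = NOR(0, 0) = 1
s6 = XOR(s5, s1) = XOR(1, 0) = 1
So s6 = 1 as required.

A=0 B=1 C=1 D=0 E=1 F=0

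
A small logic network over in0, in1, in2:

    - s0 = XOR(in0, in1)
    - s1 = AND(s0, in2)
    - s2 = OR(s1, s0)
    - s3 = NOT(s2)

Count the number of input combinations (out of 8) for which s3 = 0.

4

s3 = NOT(s2) must be 0, so s2 = 1.
Satisfying assignments:
  in0=0, in1=1, in2=0
  in0=0, in1=1, in2=1
  in0=1, in1=0, in2=0
  in0=1, in1=0, in2=1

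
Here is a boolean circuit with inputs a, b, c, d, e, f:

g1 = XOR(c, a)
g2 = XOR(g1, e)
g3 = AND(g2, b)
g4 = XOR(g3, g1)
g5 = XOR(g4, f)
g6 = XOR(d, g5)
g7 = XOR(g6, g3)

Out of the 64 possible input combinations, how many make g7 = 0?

g7 = XOR(g6, g3) must be 0, so g6 and g3 are equal.
Enumerating the 64 input combinations, 32 give g7 = 0 and 32 give g7 = 1.

32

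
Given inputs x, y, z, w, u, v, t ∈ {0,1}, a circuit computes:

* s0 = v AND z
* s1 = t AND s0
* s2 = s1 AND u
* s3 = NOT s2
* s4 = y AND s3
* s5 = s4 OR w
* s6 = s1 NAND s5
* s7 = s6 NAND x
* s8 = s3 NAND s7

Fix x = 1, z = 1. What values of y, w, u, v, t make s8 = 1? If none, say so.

y=0 w=1 u=0 v=1 t=0

Check with x = 1, z = 1 and y=0, w=1, u=0, v=1, t=0:
s0 = v AND z = 1 AND 1 = 1
s1 = t AND s0 = 0 AND 1 = 0
s2 = s1 AND u = 0 AND 0 = 0
s3 = NOT s2 = NOT 0 = 1
s4 = y AND s3 = 0 AND 1 = 0
s5 = s4 OR w = 0 OR 1 = 1
s6 = s1 NAND s5 = 0 NAND 1 = 1
s7 = s6 NAND x = 1 NAND 1 = 0
s8 = s3 NAND s7 = 1 NAND 0 = 1
So s8 = 1.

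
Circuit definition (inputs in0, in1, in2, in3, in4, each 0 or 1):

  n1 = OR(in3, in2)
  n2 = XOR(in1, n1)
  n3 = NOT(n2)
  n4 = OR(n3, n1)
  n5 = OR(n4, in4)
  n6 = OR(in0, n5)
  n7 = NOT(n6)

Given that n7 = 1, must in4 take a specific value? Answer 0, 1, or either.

0

n7 = NOT(n6) must be 1, so n6 = 0.
n6 = OR(in0, n5) must be 0, so both in0 = 0 and n5 = 0.
Every assignment with n7 = 1 has in4 = 0; there are 1 such assignment(s).
  in0=0, in1=1, in2=0, in3=0, in4=0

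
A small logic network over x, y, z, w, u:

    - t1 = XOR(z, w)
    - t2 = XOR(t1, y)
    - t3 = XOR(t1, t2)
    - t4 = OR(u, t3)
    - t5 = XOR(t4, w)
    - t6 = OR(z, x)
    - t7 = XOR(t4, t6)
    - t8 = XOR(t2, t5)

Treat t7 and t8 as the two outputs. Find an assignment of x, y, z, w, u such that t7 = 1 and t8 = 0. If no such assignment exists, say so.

x=1, y=0, z=0, w=0, u=0

Check with x=1, y=0, z=0, w=0, u=0:
t1 = XOR(z, w) = XOR(0, 0) = 0
t2 = XOR(t1, y) = XOR(0, 0) = 0
t3 = XOR(t1, t2) = XOR(0, 0) = 0
t4 = OR(u, t3) = OR(0, 0) = 0
t5 = XOR(t4, w) = XOR(0, 0) = 0
t6 = OR(z, x) = OR(0, 1) = 1
t7 = XOR(t4, t6) = XOR(0, 1) = 1
t8 = XOR(t2, t5) = XOR(0, 0) = 0
So t7 = 1 and t8 = 0.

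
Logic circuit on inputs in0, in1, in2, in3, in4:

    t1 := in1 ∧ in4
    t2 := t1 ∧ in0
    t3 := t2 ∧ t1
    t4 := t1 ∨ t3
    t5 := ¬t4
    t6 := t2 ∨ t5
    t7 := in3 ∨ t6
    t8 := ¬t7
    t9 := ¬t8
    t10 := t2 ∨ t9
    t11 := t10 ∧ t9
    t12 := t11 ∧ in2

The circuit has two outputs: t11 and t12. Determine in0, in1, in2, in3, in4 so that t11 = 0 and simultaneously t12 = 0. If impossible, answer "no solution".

in0=0, in1=1, in2=1, in3=0, in4=1

Check with in0=0, in1=1, in2=1, in3=0, in4=1:
t1 = in1 ∧ in4 = 1 ∧ 1 = 1
t2 = t1 ∧ in0 = 1 ∧ 0 = 0
t3 = t2 ∧ t1 = 0 ∧ 1 = 0
t4 = t1 ∨ t3 = 1 ∨ 0 = 1
t5 = ¬t4 = ¬1 = 0
t6 = t2 ∨ t5 = 0 ∨ 0 = 0
t7 = in3 ∨ t6 = 0 ∨ 0 = 0
t8 = ¬t7 = ¬0 = 1
t9 = ¬t8 = ¬1 = 0
t10 = t2 ∨ t9 = 0 ∨ 0 = 0
t11 = t10 ∧ t9 = 0 ∧ 0 = 0
t12 = t11 ∧ in2 = 0 ∧ 1 = 0
So t11 = 0 and t12 = 0.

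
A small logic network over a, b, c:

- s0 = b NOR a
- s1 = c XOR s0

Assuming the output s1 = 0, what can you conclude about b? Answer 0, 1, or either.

Both values of b occur among assignments with s1 = 0:
  b=0: a=0, b=0, c=1
  b=1: a=0, b=1, c=0

either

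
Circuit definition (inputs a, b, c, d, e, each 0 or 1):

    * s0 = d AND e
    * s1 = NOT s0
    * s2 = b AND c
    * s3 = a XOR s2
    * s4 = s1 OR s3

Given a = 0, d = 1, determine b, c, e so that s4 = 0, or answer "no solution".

b=1 c=0 e=1

Check with a = 0, d = 1 and b=1, c=0, e=1:
s0 = d AND e = 1 AND 1 = 1
s1 = NOT s0 = NOT 1 = 0
s2 = b AND c = 1 AND 0 = 0
s3 = a XOR s2 = 0 XOR 0 = 0
s4 = s1 OR s3 = 0 OR 0 = 0
So s4 = 0.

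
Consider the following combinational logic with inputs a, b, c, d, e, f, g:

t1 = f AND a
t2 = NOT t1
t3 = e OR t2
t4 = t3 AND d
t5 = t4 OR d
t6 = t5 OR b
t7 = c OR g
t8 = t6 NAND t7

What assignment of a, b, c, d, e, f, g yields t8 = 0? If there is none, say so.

a=1, b=1, c=1, d=1, e=0, f=1, g=1

Check with a=1, b=1, c=1, d=1, e=0, f=1, g=1:
t1 = f AND a = 1 AND 1 = 1
t2 = NOT t1 = NOT 1 = 0
t3 = e OR t2 = 0 OR 0 = 0
t4 = t3 AND d = 0 AND 1 = 0
t5 = t4 OR d = 0 OR 1 = 1
t6 = t5 OR b = 1 OR 1 = 1
t7 = c OR g = 1 OR 1 = 1
t8 = t6 NAND t7 = 1 NAND 1 = 0
So t8 = 0 as required.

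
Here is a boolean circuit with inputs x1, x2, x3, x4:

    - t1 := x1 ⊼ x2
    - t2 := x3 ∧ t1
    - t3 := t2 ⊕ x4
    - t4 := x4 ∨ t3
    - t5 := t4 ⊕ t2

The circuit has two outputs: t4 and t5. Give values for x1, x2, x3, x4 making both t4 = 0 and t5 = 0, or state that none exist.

x1=0, x2=0, x3=0, x4=0

Check with x1=0, x2=0, x3=0, x4=0:
t1 = x1 ⊼ x2 = 0 ⊼ 0 = 1
t2 = x3 ∧ t1 = 0 ∧ 1 = 0
t3 = t2 ⊕ x4 = 0 ⊕ 0 = 0
t4 = x4 ∨ t3 = 0 ∨ 0 = 0
t5 = t4 ⊕ t2 = 0 ⊕ 0 = 0
So t4 = 0 and t5 = 0.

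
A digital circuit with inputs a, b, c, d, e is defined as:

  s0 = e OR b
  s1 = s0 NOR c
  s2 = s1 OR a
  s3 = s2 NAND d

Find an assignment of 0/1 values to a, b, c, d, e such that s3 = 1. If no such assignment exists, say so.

a=0, b=0, c=1, d=1, e=1

s3 = s2 NAND d must be 1, so at least one of s2, d is 0.
Check with a=0, b=0, c=1, d=1, e=1:
s0 = e OR b = 1 OR 0 = 1
s1 = s0 NOR c = 1 NOR 1 = 0
s2 = s1 OR a = 0 OR 0 = 0
s3 = s2 NAND d = 0 NAND 1 = 1
So s3 = 1 as required.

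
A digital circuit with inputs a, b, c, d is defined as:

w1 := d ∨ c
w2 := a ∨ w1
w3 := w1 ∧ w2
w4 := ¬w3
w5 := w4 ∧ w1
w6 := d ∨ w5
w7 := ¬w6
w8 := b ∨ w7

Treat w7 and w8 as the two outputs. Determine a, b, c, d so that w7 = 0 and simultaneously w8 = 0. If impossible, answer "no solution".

a=1, b=0, c=0, d=1

Check with a=1, b=0, c=0, d=1:
w1 = d ∨ c = 1 ∨ 0 = 1
w2 = a ∨ w1 = 1 ∨ 1 = 1
w3 = w1 ∧ w2 = 1 ∧ 1 = 1
w4 = ¬w3 = ¬1 = 0
w5 = w4 ∧ w1 = 0 ∧ 1 = 0
w6 = d ∨ w5 = 1 ∨ 0 = 1
w7 = ¬w6 = ¬1 = 0
w8 = b ∨ w7 = 0 ∨ 0 = 0
So w7 = 0 and w8 = 0.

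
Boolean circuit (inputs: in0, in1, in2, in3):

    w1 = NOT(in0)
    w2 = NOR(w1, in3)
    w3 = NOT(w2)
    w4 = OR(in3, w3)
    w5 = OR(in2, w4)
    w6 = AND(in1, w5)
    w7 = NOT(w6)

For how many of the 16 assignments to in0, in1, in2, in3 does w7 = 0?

7

w7 = NOT(w6) must be 0, so w6 = 1.
w6 = AND(in1, w5) must be 1, so both in1 = 1 and w5 = 1.
Enumerating the 16 input combinations, 7 give w7 = 0 and 9 give w7 = 1.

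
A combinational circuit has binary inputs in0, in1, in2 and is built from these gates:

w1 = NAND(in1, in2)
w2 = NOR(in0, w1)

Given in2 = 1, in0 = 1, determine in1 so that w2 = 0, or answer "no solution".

in1=0

w2 = NOR(in0, w1) must be 0, so at least one of in0, w1 is 1.
Check with in2 = 1, in0 = 1 and in1=0:
w1 = NAND(in1, in2) = NAND(0, 1) = 1
w2 = NOR(in0, w1) = NOR(1, 1) = 0
So w2 = 0.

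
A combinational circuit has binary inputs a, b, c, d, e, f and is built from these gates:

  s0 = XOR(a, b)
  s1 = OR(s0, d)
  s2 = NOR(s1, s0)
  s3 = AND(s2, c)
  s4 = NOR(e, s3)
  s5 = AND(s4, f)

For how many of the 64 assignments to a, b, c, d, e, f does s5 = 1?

s5 = AND(s4, f) must be 1, so both s4 = 1 and f = 1.
s4 = NOR(e, s3) must be 1, so both e = 0 and s3 = 0.
Enumerating the 64 input combinations, 14 give s5 = 1 and 50 give s5 = 0.

14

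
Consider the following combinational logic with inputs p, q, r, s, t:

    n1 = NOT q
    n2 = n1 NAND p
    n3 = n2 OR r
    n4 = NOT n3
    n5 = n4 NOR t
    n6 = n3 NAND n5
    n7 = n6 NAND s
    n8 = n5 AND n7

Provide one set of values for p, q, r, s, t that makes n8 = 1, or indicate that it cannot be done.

n8 = n5 AND n7 must be 1, so both n5 = 1 and n7 = 1.
n5 = n4 NOR t must be 1, so both n4 = 0 and t = 0.
Check with p=0, q=1, r=0, s=1, t=0:
n1 = NOT q = NOT 1 = 0
n2 = n1 NAND p = 0 NAND 0 = 1
n3 = n2 OR r = 1 OR 0 = 1
n4 = NOT n3 = NOT 1 = 0
n5 = n4 NOR t = 0 NOR 0 = 1
n6 = n3 NAND n5 = 1 NAND 1 = 0
n7 = n6 NAND s = 0 NAND 1 = 1
n8 = n5 AND n7 = 1 AND 1 = 1
So n8 = 1 as required.

p=0, q=1, r=0, s=1, t=0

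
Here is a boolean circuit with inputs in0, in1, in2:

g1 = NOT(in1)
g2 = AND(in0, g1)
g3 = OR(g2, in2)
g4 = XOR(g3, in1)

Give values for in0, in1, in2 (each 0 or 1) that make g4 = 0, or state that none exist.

g4 = XOR(g3, in1) must be 0, so g3 and in1 are equal.
Check with in0=0, in1=1, in2=1:
g1 = NOT(in1) = NOT 1 = 0
g2 = AND(in0, g1) = AND(0, 0) = 0
g3 = OR(g2, in2) = OR(0, 1) = 1
g4 = XOR(g3, in1) = XOR(1, 1) = 0
So g4 = 0 as required.

in0=0, in1=1, in2=1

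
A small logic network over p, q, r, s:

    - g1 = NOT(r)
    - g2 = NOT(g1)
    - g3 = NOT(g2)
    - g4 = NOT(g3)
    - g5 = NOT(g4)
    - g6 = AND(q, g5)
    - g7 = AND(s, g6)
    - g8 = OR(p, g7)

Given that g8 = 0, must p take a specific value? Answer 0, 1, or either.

0

g8 = OR(p, g7) must be 0, so both p = 0 and g7 = 0.
g7 = AND(s, g6) must be 0, so at least one of s, g6 is 0.
Every assignment with g8 = 0 has p = 0; there are 7 such assignment(s).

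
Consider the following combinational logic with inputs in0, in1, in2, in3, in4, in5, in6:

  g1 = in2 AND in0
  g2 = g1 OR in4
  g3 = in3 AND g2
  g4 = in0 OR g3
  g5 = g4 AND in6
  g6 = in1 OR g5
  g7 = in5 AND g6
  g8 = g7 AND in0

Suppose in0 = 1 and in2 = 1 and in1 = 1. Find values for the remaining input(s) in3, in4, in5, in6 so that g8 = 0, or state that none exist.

in3=1 in4=1 in5=0 in6=1

Check with in0 = 1 and in2 = 1 and in1 = 1 and in3=1, in4=1, in5=0, in6=1:
g1 = in2 AND in0 = 1 AND 1 = 1
g2 = g1 OR in4 = 1 OR 1 = 1
g3 = in3 AND g2 = 1 AND 1 = 1
g4 = in0 OR g3 = 1 OR 1 = 1
g5 = g4 AND in6 = 1 AND 1 = 1
g6 = in1 OR g5 = 1 OR 1 = 1
g7 = in5 AND g6 = 0 AND 1 = 0
g8 = g7 AND in0 = 0 AND 1 = 0
So g8 = 0.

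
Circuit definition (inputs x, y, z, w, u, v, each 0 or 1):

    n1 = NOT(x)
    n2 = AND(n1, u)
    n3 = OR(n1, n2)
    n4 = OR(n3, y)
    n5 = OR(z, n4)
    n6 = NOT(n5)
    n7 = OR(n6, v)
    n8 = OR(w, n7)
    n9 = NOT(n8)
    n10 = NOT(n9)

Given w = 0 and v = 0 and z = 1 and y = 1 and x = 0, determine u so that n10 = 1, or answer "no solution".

With w = 0 and v = 0 and z = 1 and y = 1 and x = 0 fixed, none of the 2 settings of u give n10 = 1.
For example, with u=1:
n1 = NOT(x) = NOT 0 = 1
n2 = AND(n1, u) = AND(1, 1) = 1
n3 = OR(n1, n2) = OR(1, 1) = 1
n4 = OR(n3, y) = OR(1, 1) = 1
n5 = OR(z, n4) = OR(1, 1) = 1
n6 = NOT(n5) = NOT 1 = 0
n7 = OR(n6, v) = OR(0, 0) = 0
n8 = OR(w, n7) = OR(0, 0) = 0
n9 = NOT(n8) = NOT 0 = 1
n10 = NOT(n9) = NOT 1 = 0
giving n10 = 0 ≠ 1.

no solution exists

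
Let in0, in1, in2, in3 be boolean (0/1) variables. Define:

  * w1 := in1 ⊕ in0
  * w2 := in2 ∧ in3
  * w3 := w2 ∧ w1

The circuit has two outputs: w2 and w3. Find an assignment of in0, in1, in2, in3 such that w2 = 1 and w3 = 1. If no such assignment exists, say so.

Check with in0=1, in1=0, in2=1, in3=1:
w1 = in1 ⊕ in0 = 0 ⊕ 1 = 1
w2 = in2 ∧ in3 = 1 ∧ 1 = 1
w3 = w2 ∧ w1 = 1 ∧ 1 = 1
So w2 = 1 and w3 = 1.

in0=1, in1=0, in2=1, in3=1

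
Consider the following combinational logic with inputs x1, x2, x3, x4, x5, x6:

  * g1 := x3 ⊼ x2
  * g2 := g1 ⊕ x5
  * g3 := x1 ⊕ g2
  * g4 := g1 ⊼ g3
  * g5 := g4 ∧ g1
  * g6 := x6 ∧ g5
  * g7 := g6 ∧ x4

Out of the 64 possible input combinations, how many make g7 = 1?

g7 = g6 ∧ x4 must be 1, so both g6 = 1 and x4 = 1.
g6 = x6 ∧ g5 must be 1, so both x6 = 1 and g5 = 1.
g5 = g4 ∧ g1 must be 1, so both g4 = 1 and g1 = 1.
Satisfying assignments:
  x1=0, x2=0, x3=0, x4=1, x5=1, x6=1
  x1=0, x2=0, x3=1, x4=1, x5=1, x6=1
  x1=0, x2=1, x3=0, x4=1, x5=1, x6=1
  x1=1, x2=0, x3=0, x4=1, x5=0, x6=1
  x1=1, x2=0, x3=1, x4=1, x5=0, x6=1
  x1=1, x2=1, x3=0, x4=1, x5=0, x6=1

6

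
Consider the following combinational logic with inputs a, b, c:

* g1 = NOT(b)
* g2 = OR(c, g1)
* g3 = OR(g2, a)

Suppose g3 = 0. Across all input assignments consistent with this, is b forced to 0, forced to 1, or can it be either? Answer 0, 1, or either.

1

g3 = OR(g2, a) must be 0, so both g2 = 0 and a = 0.
Every assignment with g3 = 0 has b = 1; there are 1 such assignment(s).
  a=0, b=1, c=0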